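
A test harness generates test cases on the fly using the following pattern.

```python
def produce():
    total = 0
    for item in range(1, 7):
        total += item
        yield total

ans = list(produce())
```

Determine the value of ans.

Step 1: Generator accumulates running sum:
  item=1: total = 1, yield 1
  item=2: total = 3, yield 3
  item=3: total = 6, yield 6
  item=4: total = 10, yield 10
  item=5: total = 15, yield 15
  item=6: total = 21, yield 21
Therefore ans = [1, 3, 6, 10, 15, 21].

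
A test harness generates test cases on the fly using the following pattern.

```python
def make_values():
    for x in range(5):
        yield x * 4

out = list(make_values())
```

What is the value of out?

Step 1: For each x in range(5), yield x * 4:
  x=0: yield 0 * 4 = 0
  x=1: yield 1 * 4 = 4
  x=2: yield 2 * 4 = 8
  x=3: yield 3 * 4 = 12
  x=4: yield 4 * 4 = 16
Therefore out = [0, 4, 8, 12, 16].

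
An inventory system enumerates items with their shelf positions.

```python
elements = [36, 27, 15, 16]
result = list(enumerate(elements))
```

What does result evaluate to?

Step 1: enumerate pairs each element with its index:
  (0, 36)
  (1, 27)
  (2, 15)
  (3, 16)
Therefore result = [(0, 36), (1, 27), (2, 15), (3, 16)].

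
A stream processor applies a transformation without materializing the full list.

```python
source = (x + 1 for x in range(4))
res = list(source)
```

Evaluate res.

Step 1: For each x in range(4), compute x+1:
  x=0: 0+1 = 1
  x=1: 1+1 = 2
  x=2: 2+1 = 3
  x=3: 3+1 = 4
Therefore res = [1, 2, 3, 4].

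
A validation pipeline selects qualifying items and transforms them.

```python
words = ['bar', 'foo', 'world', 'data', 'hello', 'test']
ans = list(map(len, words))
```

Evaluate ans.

Step 1: Map len() to each word:
  'bar' -> 3
  'foo' -> 3
  'world' -> 5
  'data' -> 4
  'hello' -> 5
  'test' -> 4
Therefore ans = [3, 3, 5, 4, 5, 4].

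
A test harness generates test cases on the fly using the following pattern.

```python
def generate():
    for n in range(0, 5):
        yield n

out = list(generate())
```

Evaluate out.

Step 1: The generator yields each value from range(0, 5).
Step 2: list() consumes all yields: [0, 1, 2, 3, 4].
Therefore out = [0, 1, 2, 3, 4].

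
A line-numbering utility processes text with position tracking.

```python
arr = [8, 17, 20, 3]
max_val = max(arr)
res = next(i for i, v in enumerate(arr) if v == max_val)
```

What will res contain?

Step 1: max([8, 17, 20, 3]) = 20.
Step 2: Find first index where value == 20:
  Index 0: 8 != 20
  Index 1: 17 != 20
  Index 2: 20 == 20, found!
Therefore res = 2.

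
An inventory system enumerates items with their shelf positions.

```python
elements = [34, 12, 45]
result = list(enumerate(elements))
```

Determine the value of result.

Step 1: enumerate pairs each element with its index:
  (0, 34)
  (1, 12)
  (2, 45)
Therefore result = [(0, 34), (1, 12), (2, 45)].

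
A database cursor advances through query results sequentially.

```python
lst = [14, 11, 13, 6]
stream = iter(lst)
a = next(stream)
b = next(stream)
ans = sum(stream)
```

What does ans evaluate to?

Step 1: Create iterator over [14, 11, 13, 6].
Step 2: a = next() = 14, b = next() = 11.
Step 3: sum() of remaining [13, 6] = 19.
Therefore ans = 19.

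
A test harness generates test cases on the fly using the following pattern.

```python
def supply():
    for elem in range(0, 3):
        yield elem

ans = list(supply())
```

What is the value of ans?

Step 1: The generator yields each value from range(0, 3).
Step 2: list() consumes all yields: [0, 1, 2].
Therefore ans = [0, 1, 2].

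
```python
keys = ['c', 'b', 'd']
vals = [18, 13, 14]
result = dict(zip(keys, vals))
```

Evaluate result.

Step 1: zip pairs keys with values:
  'c' -> 18
  'b' -> 13
  'd' -> 14
Therefore result = {'c': 18, 'b': 13, 'd': 14}.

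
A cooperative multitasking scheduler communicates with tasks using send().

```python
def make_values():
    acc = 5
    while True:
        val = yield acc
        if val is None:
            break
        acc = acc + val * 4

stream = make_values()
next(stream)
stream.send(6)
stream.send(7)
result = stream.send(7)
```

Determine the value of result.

Step 1: next() -> yield acc=5.
Step 2: send(6) -> val=6, acc = 5 + 6*4 = 29, yield 29.
Step 3: send(7) -> val=7, acc = 29 + 7*4 = 57, yield 57.
Step 4: send(7) -> val=7, acc = 57 + 7*4 = 85, yield 85.
Therefore result = 85.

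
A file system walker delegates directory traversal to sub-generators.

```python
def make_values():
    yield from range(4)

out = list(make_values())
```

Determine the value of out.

Step 1: yield from delegates to the iterable, yielding each element.
Step 2: Collected values: [0, 1, 2, 3].
Therefore out = [0, 1, 2, 3].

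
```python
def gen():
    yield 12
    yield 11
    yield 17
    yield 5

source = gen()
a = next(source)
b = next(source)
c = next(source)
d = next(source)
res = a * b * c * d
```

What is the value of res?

Step 1: Create generator and consume all values:
  a = next(source) = 12
  b = next(source) = 11
  c = next(source) = 17
  d = next(source) = 5
Step 2: res = 12 * 11 * 17 * 5 = 11220.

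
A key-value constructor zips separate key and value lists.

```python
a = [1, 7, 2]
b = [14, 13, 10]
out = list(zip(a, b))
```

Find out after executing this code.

Step 1: zip pairs elements at same index:
  Index 0: (1, 14)
  Index 1: (7, 13)
  Index 2: (2, 10)
Therefore out = [(1, 14), (7, 13), (2, 10)].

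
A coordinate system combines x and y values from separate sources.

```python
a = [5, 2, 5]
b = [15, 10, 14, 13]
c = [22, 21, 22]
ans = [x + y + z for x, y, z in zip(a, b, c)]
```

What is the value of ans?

Step 1: zip three lists (truncates to shortest, len=3):
  5 + 15 + 22 = 42
  2 + 10 + 21 = 33
  5 + 14 + 22 = 41
Therefore ans = [42, 33, 41].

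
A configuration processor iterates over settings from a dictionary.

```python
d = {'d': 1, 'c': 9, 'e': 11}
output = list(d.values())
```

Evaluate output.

Step 1: d.values() returns the dictionary values in insertion order.
Therefore output = [1, 9, 11].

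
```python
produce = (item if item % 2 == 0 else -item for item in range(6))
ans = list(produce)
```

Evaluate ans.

Step 1: For each item in range(6), yield item if even, else -item:
  item=0: even, yield 0
  item=1: odd, yield -1
  item=2: even, yield 2
  item=3: odd, yield -3
  item=4: even, yield 4
  item=5: odd, yield -5
Therefore ans = [0, -1, 2, -3, 4, -5].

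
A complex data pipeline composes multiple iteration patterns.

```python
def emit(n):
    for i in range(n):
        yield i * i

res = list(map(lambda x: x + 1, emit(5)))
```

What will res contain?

Step 1: emit(5) yields squares: [0, 1, 4, 9, 16].
Step 2: map adds 1 to each: [1, 2, 5, 10, 17].
Therefore res = [1, 2, 5, 10, 17].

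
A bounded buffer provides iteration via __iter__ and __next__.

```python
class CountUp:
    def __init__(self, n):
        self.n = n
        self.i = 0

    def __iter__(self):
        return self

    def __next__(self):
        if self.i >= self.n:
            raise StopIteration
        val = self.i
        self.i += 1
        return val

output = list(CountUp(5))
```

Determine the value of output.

Step 1: CountUp(5) creates an iterator counting 0 to 4.
Step 2: list() consumes all values: [0, 1, 2, 3, 4].
Therefore output = [0, 1, 2, 3, 4].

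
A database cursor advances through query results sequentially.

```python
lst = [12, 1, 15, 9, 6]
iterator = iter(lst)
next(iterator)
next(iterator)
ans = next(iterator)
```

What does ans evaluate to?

Step 1: Create iterator over [12, 1, 15, 9, 6].
Step 2: next() consumes 12.
Step 3: next() consumes 1.
Step 4: next() returns 15.
Therefore ans = 15.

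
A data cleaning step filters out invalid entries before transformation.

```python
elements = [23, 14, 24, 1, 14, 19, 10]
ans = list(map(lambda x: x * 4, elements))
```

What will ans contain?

Step 1: Apply lambda x: x * 4 to each element:
  23 -> 92
  14 -> 56
  24 -> 96
  1 -> 4
  14 -> 56
  19 -> 76
  10 -> 40
Therefore ans = [92, 56, 96, 4, 56, 76, 40].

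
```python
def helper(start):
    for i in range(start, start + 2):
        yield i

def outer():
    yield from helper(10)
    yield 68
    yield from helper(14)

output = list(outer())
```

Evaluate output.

Step 1: outer() delegates to helper(10):
  yield 10
  yield 11
Step 2: yield 68
Step 3: Delegates to helper(14):
  yield 14
  yield 15
Therefore output = [10, 11, 68, 14, 15].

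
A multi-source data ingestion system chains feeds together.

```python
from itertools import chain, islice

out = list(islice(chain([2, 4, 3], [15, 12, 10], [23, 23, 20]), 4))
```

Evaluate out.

Step 1: chain([2, 4, 3], [15, 12, 10], [23, 23, 20]) = [2, 4, 3, 15, 12, 10, 23, 23, 20].
Step 2: islice takes first 4 elements: [2, 4, 3, 15].
Therefore out = [2, 4, 3, 15].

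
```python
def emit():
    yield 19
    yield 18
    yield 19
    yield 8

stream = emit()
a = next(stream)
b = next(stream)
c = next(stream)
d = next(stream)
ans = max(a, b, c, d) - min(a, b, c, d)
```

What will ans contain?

Step 1: Create generator and consume all values:
  a = next(stream) = 19
  b = next(stream) = 18
  c = next(stream) = 19
  d = next(stream) = 8
Step 2: max = 19, min = 8, ans = 19 - 8 = 11.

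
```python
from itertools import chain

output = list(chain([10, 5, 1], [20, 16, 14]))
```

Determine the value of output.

Step 1: chain() concatenates iterables: [10, 5, 1] + [20, 16, 14].
Therefore output = [10, 5, 1, 20, 16, 14].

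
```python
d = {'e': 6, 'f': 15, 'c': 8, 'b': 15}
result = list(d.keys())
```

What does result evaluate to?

Step 1: d.keys() returns the dictionary keys in insertion order.
Therefore result = ['e', 'f', 'c', 'b'].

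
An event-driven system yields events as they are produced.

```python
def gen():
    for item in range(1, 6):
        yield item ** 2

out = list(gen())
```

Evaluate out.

Step 1: For each item in range(1, 6), yield item**2:
  item=1: yield 1**2 = 1
  item=2: yield 2**2 = 4
  item=3: yield 3**2 = 9
  item=4: yield 4**2 = 16
  item=5: yield 5**2 = 25
Therefore out = [1, 4, 9, 16, 25].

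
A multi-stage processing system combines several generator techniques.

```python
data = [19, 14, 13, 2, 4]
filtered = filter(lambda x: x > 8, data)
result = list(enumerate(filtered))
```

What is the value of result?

Step 1: Filter [19, 14, 13, 2, 4] for > 8: [19, 14, 13].
Step 2: enumerate re-indexes from 0: [(0, 19), (1, 14), (2, 13)].
Therefore result = [(0, 19), (1, 14), (2, 13)].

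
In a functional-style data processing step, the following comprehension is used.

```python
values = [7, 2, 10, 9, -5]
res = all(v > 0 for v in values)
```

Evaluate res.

Step 1: Check v > 0 for each element in [7, 2, 10, 9, -5]:
  7 > 0: True
  2 > 0: True
  10 > 0: True
  9 > 0: True
  -5 > 0: False
Step 2: all() returns False.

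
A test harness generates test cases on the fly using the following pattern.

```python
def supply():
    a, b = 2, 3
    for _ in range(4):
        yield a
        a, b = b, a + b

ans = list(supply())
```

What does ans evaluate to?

Step 1: Fibonacci-like sequence starting with a=2, b=3:
  Iteration 1: yield a=2, then a,b = 3,5
  Iteration 2: yield a=3, then a,b = 5,8
  Iteration 3: yield a=5, then a,b = 8,13
  Iteration 4: yield a=8, then a,b = 13,21
Therefore ans = [2, 3, 5, 8].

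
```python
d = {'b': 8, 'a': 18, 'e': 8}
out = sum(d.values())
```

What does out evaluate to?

Step 1: d.values() = [8, 18, 8].
Step 2: sum = 34.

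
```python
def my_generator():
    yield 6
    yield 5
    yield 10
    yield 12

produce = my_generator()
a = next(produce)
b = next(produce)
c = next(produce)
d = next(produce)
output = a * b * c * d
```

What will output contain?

Step 1: Create generator and consume all values:
  a = next(produce) = 6
  b = next(produce) = 5
  c = next(produce) = 10
  d = next(produce) = 12
Step 2: output = 6 * 5 * 10 * 12 = 3600.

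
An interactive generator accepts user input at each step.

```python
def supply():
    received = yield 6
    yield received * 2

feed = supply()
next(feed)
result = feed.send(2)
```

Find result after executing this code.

Step 1: next(feed) advances to first yield, producing 6.
Step 2: send(2) resumes, received = 2.
Step 3: yield received * 2 = 2 * 2 = 4.
Therefore result = 4.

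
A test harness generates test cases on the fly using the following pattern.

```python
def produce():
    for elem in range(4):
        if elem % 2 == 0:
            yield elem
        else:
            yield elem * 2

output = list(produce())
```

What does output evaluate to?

Step 1: For each elem in range(4), yield elem if even, else elem*2:
  elem=0 (even): yield 0
  elem=1 (odd): yield 1*2 = 2
  elem=2 (even): yield 2
  elem=3 (odd): yield 3*2 = 6
Therefore output = [0, 2, 2, 6].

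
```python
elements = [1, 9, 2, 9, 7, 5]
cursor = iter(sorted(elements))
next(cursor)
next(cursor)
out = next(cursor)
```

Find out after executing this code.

Step 1: sorted([1, 9, 2, 9, 7, 5]) = [1, 2, 5, 7, 9, 9].
Step 2: Create iterator and skip 2 elements.
Step 3: next() returns 5.
Therefore out = 5.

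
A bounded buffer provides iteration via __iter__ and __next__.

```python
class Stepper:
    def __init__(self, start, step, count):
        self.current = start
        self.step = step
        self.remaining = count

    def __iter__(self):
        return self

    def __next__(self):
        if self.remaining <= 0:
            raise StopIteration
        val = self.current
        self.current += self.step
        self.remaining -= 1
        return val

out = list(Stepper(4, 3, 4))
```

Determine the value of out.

Step 1: Stepper starts at 4, increments by 3, for 4 steps:
  Yield 4, then current += 3
  Yield 7, then current += 3
  Yield 10, then current += 3
  Yield 13, then current += 3
Therefore out = [4, 7, 10, 13].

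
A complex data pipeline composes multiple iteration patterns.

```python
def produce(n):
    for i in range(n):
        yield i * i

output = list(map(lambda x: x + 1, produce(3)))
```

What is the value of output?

Step 1: produce(3) yields squares: [0, 1, 4].
Step 2: map adds 1 to each: [1, 2, 5].
Therefore output = [1, 2, 5].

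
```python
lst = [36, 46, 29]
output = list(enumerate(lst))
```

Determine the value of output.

Step 1: enumerate pairs each element with its index:
  (0, 36)
  (1, 46)
  (2, 29)
Therefore output = [(0, 36), (1, 46), (2, 29)].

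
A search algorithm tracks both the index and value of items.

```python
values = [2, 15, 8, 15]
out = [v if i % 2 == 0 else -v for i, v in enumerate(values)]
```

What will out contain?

Step 1: For each (i, v), keep v if i is even, negate if odd:
  i=0 (even): keep 2
  i=1 (odd): negate to -15
  i=2 (even): keep 8
  i=3 (odd): negate to -15
Therefore out = [2, -15, 8, -15].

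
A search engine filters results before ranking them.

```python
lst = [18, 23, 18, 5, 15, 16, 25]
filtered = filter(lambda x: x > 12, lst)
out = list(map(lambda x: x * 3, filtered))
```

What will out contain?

Step 1: Filter lst for elements > 12:
  18: kept
  23: kept
  18: kept
  5: removed
  15: kept
  16: kept
  25: kept
Step 2: Map x * 3 on filtered [18, 23, 18, 15, 16, 25]:
  18 -> 54
  23 -> 69
  18 -> 54
  15 -> 45
  16 -> 48
  25 -> 75
Therefore out = [54, 69, 54, 45, 48, 75].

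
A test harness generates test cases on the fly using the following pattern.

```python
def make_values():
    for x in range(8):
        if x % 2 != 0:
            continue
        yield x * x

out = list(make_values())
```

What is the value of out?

Step 1: Only yield x**2 when x is divisible by 2:
  x=0: 0 % 2 == 0, yield 0**2 = 0
  x=2: 2 % 2 == 0, yield 2**2 = 4
  x=4: 4 % 2 == 0, yield 4**2 = 16
  x=6: 6 % 2 == 0, yield 6**2 = 36
Therefore out = [0, 4, 16, 36].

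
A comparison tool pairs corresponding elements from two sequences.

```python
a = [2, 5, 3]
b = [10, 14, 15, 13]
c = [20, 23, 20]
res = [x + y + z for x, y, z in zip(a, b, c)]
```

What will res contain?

Step 1: zip three lists (truncates to shortest, len=3):
  2 + 10 + 20 = 32
  5 + 14 + 23 = 42
  3 + 15 + 20 = 38
Therefore res = [32, 42, 38].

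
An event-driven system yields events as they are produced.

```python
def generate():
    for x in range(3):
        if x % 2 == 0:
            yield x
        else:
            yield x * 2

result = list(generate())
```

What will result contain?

Step 1: For each x in range(3), yield x if even, else x*2:
  x=0 (even): yield 0
  x=1 (odd): yield 1*2 = 2
  x=2 (even): yield 2
Therefore result = [0, 2, 2].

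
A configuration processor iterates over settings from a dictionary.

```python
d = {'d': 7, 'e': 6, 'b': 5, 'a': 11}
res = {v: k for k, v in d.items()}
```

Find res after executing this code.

Step 1: Invert dict (swap keys and values):
  'd': 7 -> 7: 'd'
  'e': 6 -> 6: 'e'
  'b': 5 -> 5: 'b'
  'a': 11 -> 11: 'a'
Therefore res = {7: 'd', 6: 'e', 5: 'b', 11: 'a'}.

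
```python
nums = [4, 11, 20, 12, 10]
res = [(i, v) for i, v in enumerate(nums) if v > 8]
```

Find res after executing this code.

Step 1: Filter enumerate([4, 11, 20, 12, 10]) keeping v > 8:
  (0, 4): 4 <= 8, excluded
  (1, 11): 11 > 8, included
  (2, 20): 20 > 8, included
  (3, 12): 12 > 8, included
  (4, 10): 10 > 8, included
Therefore res = [(1, 11), (2, 20), (3, 12), (4, 10)].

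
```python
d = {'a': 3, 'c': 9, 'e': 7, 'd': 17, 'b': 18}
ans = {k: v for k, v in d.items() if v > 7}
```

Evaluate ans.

Step 1: Filter items where value > 7:
  'a': 3 <= 7: removed
  'c': 9 > 7: kept
  'e': 7 <= 7: removed
  'd': 17 > 7: kept
  'b': 18 > 7: kept
Therefore ans = {'c': 9, 'd': 17, 'b': 18}.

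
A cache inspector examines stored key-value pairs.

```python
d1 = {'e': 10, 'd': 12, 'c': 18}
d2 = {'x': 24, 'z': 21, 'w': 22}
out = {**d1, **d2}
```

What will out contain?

Step 1: Merge d1 and d2 (d2 values override on key conflicts).
Step 2: d1 has keys ['e', 'd', 'c'], d2 has keys ['x', 'z', 'w'].
Therefore out = {'e': 10, 'd': 12, 'c': 18, 'x': 24, 'z': 21, 'w': 22}.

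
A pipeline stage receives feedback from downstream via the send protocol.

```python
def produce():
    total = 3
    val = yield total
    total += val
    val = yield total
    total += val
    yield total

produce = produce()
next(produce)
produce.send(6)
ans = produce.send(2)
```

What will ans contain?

Step 1: next() -> yield total=3.
Step 2: send(6) -> val=6, total = 3+6 = 9, yield 9.
Step 3: send(2) -> val=2, total = 9+2 = 11, yield 11.
Therefore ans = 11.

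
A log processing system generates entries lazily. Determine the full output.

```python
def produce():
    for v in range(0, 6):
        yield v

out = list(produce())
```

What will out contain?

Step 1: The generator yields each value from range(0, 6).
Step 2: list() consumes all yields: [0, 1, 2, 3, 4, 5].
Therefore out = [0, 1, 2, 3, 4, 5].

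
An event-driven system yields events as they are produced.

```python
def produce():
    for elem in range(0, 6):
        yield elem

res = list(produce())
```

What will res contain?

Step 1: The generator yields each value from range(0, 6).
Step 2: list() consumes all yields: [0, 1, 2, 3, 4, 5].
Therefore res = [0, 1, 2, 3, 4, 5].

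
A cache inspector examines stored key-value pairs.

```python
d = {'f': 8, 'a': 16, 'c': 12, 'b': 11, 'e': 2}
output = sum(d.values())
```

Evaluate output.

Step 1: d.values() = [8, 16, 12, 11, 2].
Step 2: sum = 49.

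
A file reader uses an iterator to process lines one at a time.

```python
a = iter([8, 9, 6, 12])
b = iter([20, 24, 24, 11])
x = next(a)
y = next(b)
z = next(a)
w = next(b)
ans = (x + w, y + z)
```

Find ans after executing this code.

Step 1: a iterates [8, 9, 6, 12], b iterates [20, 24, 24, 11].
Step 2: x = next(a) = 8, y = next(b) = 20.
Step 3: z = next(a) = 9, w = next(b) = 24.
Step 4: ans = (8 + 24, 20 + 9) = (32, 29).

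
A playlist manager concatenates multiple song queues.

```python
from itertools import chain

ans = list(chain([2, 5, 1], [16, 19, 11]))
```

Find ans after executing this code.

Step 1: chain() concatenates iterables: [2, 5, 1] + [16, 19, 11].
Therefore ans = [2, 5, 1, 16, 19, 11].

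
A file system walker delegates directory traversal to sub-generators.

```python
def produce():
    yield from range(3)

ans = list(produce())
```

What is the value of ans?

Step 1: yield from delegates to the iterable, yielding each element.
Step 2: Collected values: [0, 1, 2].
Therefore ans = [0, 1, 2].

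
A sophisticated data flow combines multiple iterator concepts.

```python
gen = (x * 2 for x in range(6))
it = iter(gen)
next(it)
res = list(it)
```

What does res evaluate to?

Step 1: Generator produces [0, 2, 4, 6, 8, 10].
Step 2: next(it) consumes first element (0).
Step 3: list(it) collects remaining: [2, 4, 6, 8, 10].
Therefore res = [2, 4, 6, 8, 10].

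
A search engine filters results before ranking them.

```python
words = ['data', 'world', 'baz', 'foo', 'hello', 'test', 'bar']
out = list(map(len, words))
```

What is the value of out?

Step 1: Map len() to each word:
  'data' -> 4
  'world' -> 5
  'baz' -> 3
  'foo' -> 3
  'hello' -> 5
  'test' -> 4
  'bar' -> 3
Therefore out = [4, 5, 3, 3, 5, 4, 3].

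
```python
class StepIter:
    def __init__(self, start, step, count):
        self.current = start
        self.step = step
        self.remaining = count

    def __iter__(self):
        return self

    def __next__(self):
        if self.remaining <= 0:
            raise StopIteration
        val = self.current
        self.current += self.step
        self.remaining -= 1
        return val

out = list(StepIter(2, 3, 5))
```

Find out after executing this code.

Step 1: StepIter starts at 2, increments by 3, for 5 steps:
  Yield 2, then current += 3
  Yield 5, then current += 3
  Yield 8, then current += 3
  Yield 11, then current += 3
  Yield 14, then current += 3
Therefore out = [2, 5, 8, 11, 14].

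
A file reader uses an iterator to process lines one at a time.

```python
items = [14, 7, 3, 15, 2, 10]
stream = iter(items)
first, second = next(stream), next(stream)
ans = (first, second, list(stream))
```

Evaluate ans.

Step 1: Create iterator over [14, 7, 3, 15, 2, 10].
Step 2: first = 14, second = 7.
Step 3: Remaining elements: [3, 15, 2, 10].
Therefore ans = (14, 7, [3, 15, 2, 10]).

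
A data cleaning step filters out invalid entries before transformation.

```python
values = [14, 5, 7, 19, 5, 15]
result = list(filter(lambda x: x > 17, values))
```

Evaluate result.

Step 1: Filter elements > 17:
  14: removed
  5: removed
  7: removed
  19: kept
  5: removed
  15: removed
Therefore result = [19].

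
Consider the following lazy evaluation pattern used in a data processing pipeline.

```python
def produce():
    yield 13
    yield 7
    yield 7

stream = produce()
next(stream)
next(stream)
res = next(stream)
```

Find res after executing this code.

Step 1: produce() creates a generator.
Step 2: next(stream) yields 13 (consumed and discarded).
Step 3: next(stream) yields 7 (consumed and discarded).
Step 4: next(stream) yields 7, assigned to res.
Therefore res = 7.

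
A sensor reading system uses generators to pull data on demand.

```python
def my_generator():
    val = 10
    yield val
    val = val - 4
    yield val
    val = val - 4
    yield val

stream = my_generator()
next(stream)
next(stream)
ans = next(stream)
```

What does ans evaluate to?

Step 1: Trace through generator execution:
  Yield 1: val starts at 10, yield 10
  Yield 2: val = 10 - 4 = 6, yield 6
  Yield 3: val = 6 - 4 = 2, yield 2
Step 2: First next() gets 10, second next() gets the second value, third next() yields 2.
Therefore ans = 2.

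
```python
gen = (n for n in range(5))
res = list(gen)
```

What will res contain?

Step 1: Generator expression iterates range(5): [0, 1, 2, 3, 4].
Step 2: list() collects all values.
Therefore res = [0, 1, 2, 3, 4].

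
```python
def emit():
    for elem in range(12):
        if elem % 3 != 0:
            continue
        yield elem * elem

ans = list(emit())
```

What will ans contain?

Step 1: Only yield elem**2 when elem is divisible by 3:
  elem=0: 0 % 3 == 0, yield 0**2 = 0
  elem=3: 3 % 3 == 0, yield 3**2 = 9
  elem=6: 6 % 3 == 0, yield 6**2 = 36
  elem=9: 9 % 3 == 0, yield 9**2 = 81
Therefore ans = [0, 9, 36, 81].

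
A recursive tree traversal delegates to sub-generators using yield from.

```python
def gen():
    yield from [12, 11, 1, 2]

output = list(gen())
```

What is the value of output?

Step 1: yield from delegates to the iterable, yielding each element.
Step 2: Collected values: [12, 11, 1, 2].
Therefore output = [12, 11, 1, 2].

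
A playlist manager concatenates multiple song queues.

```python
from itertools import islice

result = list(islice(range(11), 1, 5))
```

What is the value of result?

Step 1: islice(range(11), 1, 5) takes elements at indices [1, 5).
Step 2: Elements: [1, 2, 3, 4].
Therefore result = [1, 2, 3, 4].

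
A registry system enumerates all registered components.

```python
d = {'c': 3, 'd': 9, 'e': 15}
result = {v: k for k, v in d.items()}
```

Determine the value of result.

Step 1: Invert dict (swap keys and values):
  'c': 3 -> 3: 'c'
  'd': 9 -> 9: 'd'
  'e': 15 -> 15: 'e'
Therefore result = {3: 'c', 9: 'd', 15: 'e'}.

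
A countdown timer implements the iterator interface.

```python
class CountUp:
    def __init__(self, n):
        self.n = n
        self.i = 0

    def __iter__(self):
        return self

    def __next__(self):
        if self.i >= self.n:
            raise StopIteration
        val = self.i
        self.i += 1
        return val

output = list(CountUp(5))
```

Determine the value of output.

Step 1: CountUp(5) creates an iterator counting 0 to 4.
Step 2: list() consumes all values: [0, 1, 2, 3, 4].
Therefore output = [0, 1, 2, 3, 4].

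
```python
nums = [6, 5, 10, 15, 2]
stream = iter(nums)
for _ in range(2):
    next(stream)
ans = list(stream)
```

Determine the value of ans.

Step 1: Create iterator over [6, 5, 10, 15, 2].
Step 2: Advance 2 positions (consuming [6, 5]).
Step 3: list() collects remaining elements: [10, 15, 2].
Therefore ans = [10, 15, 2].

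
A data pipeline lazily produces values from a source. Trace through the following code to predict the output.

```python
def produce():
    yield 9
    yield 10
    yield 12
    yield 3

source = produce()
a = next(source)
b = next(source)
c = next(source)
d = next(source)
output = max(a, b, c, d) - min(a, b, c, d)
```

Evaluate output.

Step 1: Create generator and consume all values:
  a = next(source) = 9
  b = next(source) = 10
  c = next(source) = 12
  d = next(source) = 3
Step 2: max = 12, min = 3, output = 12 - 3 = 9.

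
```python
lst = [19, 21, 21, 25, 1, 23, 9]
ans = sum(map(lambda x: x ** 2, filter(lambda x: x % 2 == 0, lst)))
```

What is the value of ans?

Step 1: Filter even numbers from [19, 21, 21, 25, 1, 23, 9]: []
Step 2: Square each: []
Step 3: Sum = 0.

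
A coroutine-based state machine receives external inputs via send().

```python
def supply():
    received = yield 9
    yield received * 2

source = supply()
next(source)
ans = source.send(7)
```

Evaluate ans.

Step 1: next(source) advances to first yield, producing 9.
Step 2: send(7) resumes, received = 7.
Step 3: yield received * 2 = 7 * 2 = 14.
Therefore ans = 14.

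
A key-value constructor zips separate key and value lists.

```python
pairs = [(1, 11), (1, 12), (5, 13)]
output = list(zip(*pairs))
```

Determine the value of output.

Step 1: zip(*pairs) transposes: unzips [(1, 11), (1, 12), (5, 13)] into separate sequences.
Step 2: First elements: (1, 1, 5), second elements: (11, 12, 13).
Therefore output = [(1, 1, 5), (11, 12, 13)].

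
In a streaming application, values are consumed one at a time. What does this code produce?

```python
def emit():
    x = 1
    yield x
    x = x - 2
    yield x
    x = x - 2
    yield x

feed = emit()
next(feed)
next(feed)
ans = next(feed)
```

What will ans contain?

Step 1: Trace through generator execution:
  Yield 1: x starts at 1, yield 1
  Yield 2: x = 1 - 2 = -1, yield -1
  Yield 3: x = -1 - 2 = -3, yield -3
Step 2: First next() gets 1, second next() gets the second value, third next() yields -3.
Therefore ans = -3.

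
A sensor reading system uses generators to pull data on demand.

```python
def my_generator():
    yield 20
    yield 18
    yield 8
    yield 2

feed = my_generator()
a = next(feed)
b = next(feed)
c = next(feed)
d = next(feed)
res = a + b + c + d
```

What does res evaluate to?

Step 1: Create generator and consume all values:
  a = next(feed) = 20
  b = next(feed) = 18
  c = next(feed) = 8
  d = next(feed) = 2
Step 2: res = 20 + 18 + 8 + 2 = 48.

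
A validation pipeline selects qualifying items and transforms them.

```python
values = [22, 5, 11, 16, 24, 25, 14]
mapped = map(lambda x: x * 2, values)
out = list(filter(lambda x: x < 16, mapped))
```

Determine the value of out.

Step 1: Map x * 2:
  22 -> 44
  5 -> 10
  11 -> 22
  16 -> 32
  24 -> 48
  25 -> 50
  14 -> 28
Step 2: Filter for < 16:
  44: removed
  10: kept
  22: removed
  32: removed
  48: removed
  50: removed
  28: removed
Therefore out = [10].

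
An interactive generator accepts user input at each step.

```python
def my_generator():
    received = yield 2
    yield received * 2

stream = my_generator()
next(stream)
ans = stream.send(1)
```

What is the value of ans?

Step 1: next(stream) advances to first yield, producing 2.
Step 2: send(1) resumes, received = 1.
Step 3: yield received * 2 = 1 * 2 = 2.
Therefore ans = 2.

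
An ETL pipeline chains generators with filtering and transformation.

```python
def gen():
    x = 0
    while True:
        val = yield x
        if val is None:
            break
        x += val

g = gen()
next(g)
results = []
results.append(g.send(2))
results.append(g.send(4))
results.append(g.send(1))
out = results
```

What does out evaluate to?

Step 1: next(g) -> yield 0.
Step 2: send(2) -> x = 2, yield 2.
Step 3: send(4) -> x = 6, yield 6.
Step 4: send(1) -> x = 7, yield 7.
Therefore out = [2, 6, 7].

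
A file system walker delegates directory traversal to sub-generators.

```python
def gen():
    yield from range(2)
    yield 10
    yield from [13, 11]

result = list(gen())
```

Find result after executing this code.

Step 1: Trace yields in order:
  yield 0
  yield 1
  yield 10
  yield 13
  yield 11
Therefore result = [0, 1, 10, 13, 11].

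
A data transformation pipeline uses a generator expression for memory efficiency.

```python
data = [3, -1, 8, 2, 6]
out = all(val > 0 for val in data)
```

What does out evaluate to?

Step 1: Check val > 0 for each element in [3, -1, 8, 2, 6]:
  3 > 0: True
  -1 > 0: False
  8 > 0: True
  2 > 0: True
  6 > 0: True
Step 2: all() returns False.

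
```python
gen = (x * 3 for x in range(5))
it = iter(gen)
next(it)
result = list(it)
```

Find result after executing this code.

Step 1: Generator produces [0, 3, 6, 9, 12].
Step 2: next(it) consumes first element (0).
Step 3: list(it) collects remaining: [3, 6, 9, 12].
Therefore result = [3, 6, 9, 12].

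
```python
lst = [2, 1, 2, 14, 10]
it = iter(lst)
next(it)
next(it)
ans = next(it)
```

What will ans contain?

Step 1: Create iterator over [2, 1, 2, 14, 10].
Step 2: next() consumes 2.
Step 3: next() consumes 1.
Step 4: next() returns 2.
Therefore ans = 2.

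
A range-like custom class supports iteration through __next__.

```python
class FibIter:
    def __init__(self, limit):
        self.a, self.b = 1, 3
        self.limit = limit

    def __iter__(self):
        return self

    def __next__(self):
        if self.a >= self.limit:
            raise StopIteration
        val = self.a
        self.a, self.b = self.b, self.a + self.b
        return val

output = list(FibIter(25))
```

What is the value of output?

Step 1: Fibonacci-like sequence (a=1, b=3) until >= 25:
  Yield 1, then a,b = 3,4
  Yield 3, then a,b = 4,7
  Yield 4, then a,b = 7,11
  Yield 7, then a,b = 11,18
  Yield 11, then a,b = 18,29
  Yield 18, then a,b = 29,47
Step 2: 29 >= 25, stop.
Therefore output = [1, 3, 4, 7, 11, 18].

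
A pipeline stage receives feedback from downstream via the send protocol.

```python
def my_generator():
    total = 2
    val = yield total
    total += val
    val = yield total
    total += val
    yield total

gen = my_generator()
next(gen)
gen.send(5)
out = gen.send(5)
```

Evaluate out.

Step 1: next() -> yield total=2.
Step 2: send(5) -> val=5, total = 2+5 = 7, yield 7.
Step 3: send(5) -> val=5, total = 7+5 = 12, yield 12.
Therefore out = 12.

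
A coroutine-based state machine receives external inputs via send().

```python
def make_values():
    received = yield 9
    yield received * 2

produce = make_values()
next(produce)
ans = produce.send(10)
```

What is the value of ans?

Step 1: next(produce) advances to first yield, producing 9.
Step 2: send(10) resumes, received = 10.
Step 3: yield received * 2 = 10 * 2 = 20.
Therefore ans = 20.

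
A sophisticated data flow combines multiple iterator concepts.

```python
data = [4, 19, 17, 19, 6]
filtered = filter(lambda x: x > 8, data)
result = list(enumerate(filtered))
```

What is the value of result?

Step 1: Filter [4, 19, 17, 19, 6] for > 8: [19, 17, 19].
Step 2: enumerate re-indexes from 0: [(0, 19), (1, 17), (2, 19)].
Therefore result = [(0, 19), (1, 17), (2, 19)].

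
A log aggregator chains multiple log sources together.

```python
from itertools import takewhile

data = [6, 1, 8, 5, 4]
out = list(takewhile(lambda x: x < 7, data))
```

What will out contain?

Step 1: takewhile stops at first element >= 7:
  6 < 7: take
  1 < 7: take
  8 >= 7: stop
Therefore out = [6, 1].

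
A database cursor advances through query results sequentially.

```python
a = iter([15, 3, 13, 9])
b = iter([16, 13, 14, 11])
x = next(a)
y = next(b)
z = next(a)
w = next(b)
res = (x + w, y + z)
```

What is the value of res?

Step 1: a iterates [15, 3, 13, 9], b iterates [16, 13, 14, 11].
Step 2: x = next(a) = 15, y = next(b) = 16.
Step 3: z = next(a) = 3, w = next(b) = 13.
Step 4: res = (15 + 13, 16 + 3) = (28, 19).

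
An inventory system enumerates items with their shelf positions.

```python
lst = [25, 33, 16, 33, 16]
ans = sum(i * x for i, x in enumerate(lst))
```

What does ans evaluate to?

Step 1: Compute i * x for each (i, x) in enumerate([25, 33, 16, 33, 16]):
  i=0, x=25: 0*25 = 0
  i=1, x=33: 1*33 = 33
  i=2, x=16: 2*16 = 32
  i=3, x=33: 3*33 = 99
  i=4, x=16: 4*16 = 64
Step 2: sum = 0 + 33 + 32 + 99 + 64 = 228.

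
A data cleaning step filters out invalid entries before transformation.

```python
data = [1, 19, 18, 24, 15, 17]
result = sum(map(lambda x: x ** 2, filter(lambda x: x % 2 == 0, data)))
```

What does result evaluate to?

Step 1: Filter even numbers from [1, 19, 18, 24, 15, 17]: [18, 24]
Step 2: Square each: [324, 576]
Step 3: Sum = 900.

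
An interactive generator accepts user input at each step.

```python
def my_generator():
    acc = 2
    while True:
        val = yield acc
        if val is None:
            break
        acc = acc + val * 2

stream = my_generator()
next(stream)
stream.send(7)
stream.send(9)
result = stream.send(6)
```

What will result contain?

Step 1: next() -> yield acc=2.
Step 2: send(7) -> val=7, acc = 2 + 7*2 = 16, yield 16.
Step 3: send(9) -> val=9, acc = 16 + 9*2 = 34, yield 34.
Step 4: send(6) -> val=6, acc = 34 + 6*2 = 46, yield 46.
Therefore result = 46.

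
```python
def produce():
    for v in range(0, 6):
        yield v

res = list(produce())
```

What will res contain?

Step 1: The generator yields each value from range(0, 6).
Step 2: list() consumes all yields: [0, 1, 2, 3, 4, 5].
Therefore res = [0, 1, 2, 3, 4, 5].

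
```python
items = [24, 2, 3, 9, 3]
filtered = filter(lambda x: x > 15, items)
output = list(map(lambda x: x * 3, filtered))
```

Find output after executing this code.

Step 1: Filter items for elements > 15:
  24: kept
  2: removed
  3: removed
  9: removed
  3: removed
Step 2: Map x * 3 on filtered [24]:
  24 -> 72
Therefore output = [72].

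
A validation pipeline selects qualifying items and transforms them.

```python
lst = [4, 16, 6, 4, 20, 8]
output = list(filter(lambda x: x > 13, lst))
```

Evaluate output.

Step 1: Filter elements > 13:
  4: removed
  16: kept
  6: removed
  4: removed
  20: kept
  8: removed
Therefore output = [16, 20].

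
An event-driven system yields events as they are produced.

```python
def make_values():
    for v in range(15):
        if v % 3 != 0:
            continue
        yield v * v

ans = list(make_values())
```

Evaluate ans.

Step 1: Only yield v**2 when v is divisible by 3:
  v=0: 0 % 3 == 0, yield 0**2 = 0
  v=3: 3 % 3 == 0, yield 3**2 = 9
  v=6: 6 % 3 == 0, yield 6**2 = 36
  v=9: 9 % 3 == 0, yield 9**2 = 81
  v=12: 12 % 3 == 0, yield 12**2 = 144
Therefore ans = [0, 9, 36, 81, 144].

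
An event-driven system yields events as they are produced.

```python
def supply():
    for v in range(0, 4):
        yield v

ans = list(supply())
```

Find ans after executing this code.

Step 1: The generator yields each value from range(0, 4).
Step 2: list() consumes all yields: [0, 1, 2, 3].
Therefore ans = [0, 1, 2, 3].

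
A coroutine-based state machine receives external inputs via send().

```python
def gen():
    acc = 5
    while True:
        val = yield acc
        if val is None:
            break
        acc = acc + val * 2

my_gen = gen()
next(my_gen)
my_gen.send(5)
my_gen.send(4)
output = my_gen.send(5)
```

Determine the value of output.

Step 1: next() -> yield acc=5.
Step 2: send(5) -> val=5, acc = 5 + 5*2 = 15, yield 15.
Step 3: send(4) -> val=4, acc = 15 + 4*2 = 23, yield 23.
Step 4: send(5) -> val=5, acc = 23 + 5*2 = 33, yield 33.
Therefore output = 33.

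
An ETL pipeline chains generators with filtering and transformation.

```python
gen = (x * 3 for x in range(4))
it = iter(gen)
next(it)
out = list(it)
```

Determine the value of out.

Step 1: Generator produces [0, 3, 6, 9].
Step 2: next(it) consumes first element (0).
Step 3: list(it) collects remaining: [3, 6, 9].
Therefore out = [3, 6, 9].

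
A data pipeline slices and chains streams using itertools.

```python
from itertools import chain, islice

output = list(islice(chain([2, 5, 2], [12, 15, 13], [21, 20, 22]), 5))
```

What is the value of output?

Step 1: chain([2, 5, 2], [12, 15, 13], [21, 20, 22]) = [2, 5, 2, 12, 15, 13, 21, 20, 22].
Step 2: islice takes first 5 elements: [2, 5, 2, 12, 15].
Therefore output = [2, 5, 2, 12, 15].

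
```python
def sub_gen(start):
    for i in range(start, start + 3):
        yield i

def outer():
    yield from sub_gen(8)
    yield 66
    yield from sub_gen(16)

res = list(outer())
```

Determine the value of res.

Step 1: outer() delegates to sub_gen(8):
  yield 8
  yield 9
  yield 10
Step 2: yield 66
Step 3: Delegates to sub_gen(16):
  yield 16
  yield 17
  yield 18
Therefore res = [8, 9, 10, 66, 16, 17, 18].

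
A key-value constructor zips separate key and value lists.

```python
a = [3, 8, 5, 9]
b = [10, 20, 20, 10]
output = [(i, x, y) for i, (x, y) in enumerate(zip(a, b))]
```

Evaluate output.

Step 1: enumerate(zip(a, b)) gives index with paired elements:
  i=0: (3, 10)
  i=1: (8, 20)
  i=2: (5, 20)
  i=3: (9, 10)
Therefore output = [(0, 3, 10), (1, 8, 20), (2, 5, 20), (3, 9, 10)].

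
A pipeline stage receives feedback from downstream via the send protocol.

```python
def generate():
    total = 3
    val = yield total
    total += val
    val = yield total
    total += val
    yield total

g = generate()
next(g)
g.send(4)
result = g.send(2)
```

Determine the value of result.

Step 1: next() -> yield total=3.
Step 2: send(4) -> val=4, total = 3+4 = 7, yield 7.
Step 3: send(2) -> val=2, total = 7+2 = 9, yield 9.
Therefore result = 9.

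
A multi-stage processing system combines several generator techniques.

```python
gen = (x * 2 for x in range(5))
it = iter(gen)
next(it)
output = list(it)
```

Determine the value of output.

Step 1: Generator produces [0, 2, 4, 6, 8].
Step 2: next(it) consumes first element (0).
Step 3: list(it) collects remaining: [2, 4, 6, 8].
Therefore output = [2, 4, 6, 8].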